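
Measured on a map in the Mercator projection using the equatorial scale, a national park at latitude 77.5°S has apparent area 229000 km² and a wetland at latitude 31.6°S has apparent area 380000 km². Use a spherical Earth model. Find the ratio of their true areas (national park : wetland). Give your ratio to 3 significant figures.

0.0389

On Mercator the areal scale is sec²φ, so true area = apparent × cos²φ.
True area of national park: 229000 × cos²(77.5°) = 229000 × 0.04685 = 10730 km².
True area of wetland: 380000 × cos²(31.6°) = 380000 × 0.7254 = 275700 km².
Ratio = 10730 / 275700 ≈ 0.0389.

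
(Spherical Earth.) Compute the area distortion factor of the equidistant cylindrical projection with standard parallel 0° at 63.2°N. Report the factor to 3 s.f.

2.22

For the equirectangular projection with φ₀ = 0 (plate carrée), h = 1 along meridians and k = sec φ along parallels.
Areal scale = h·k = 1 × sec φ; at 63.2°, h = 1.000, k = 2.218, so h·k = 2.218.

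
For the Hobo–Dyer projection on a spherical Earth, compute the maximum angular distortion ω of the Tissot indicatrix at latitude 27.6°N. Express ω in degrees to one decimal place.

Hobo–Dyer is a cylindrical equal-area projection with standard parallels at ±37.5°. Cylindrical equal-area (φ₀ = 37.5°): h = cos φ / cos 37.5° along meridians, k = cos 37.5° / cos φ along parallels; h·k = 1.
At 27.6°: h = 1.117, k = 0.8952; principal scales a = 1.117, b = 0.8952.
sin(ω/2) = (a − b)/(a + b) = 0.2218/2.012 = 0.1102, so ω = 2 arcsin(0.1102) ≈ 12.7°.

12.7°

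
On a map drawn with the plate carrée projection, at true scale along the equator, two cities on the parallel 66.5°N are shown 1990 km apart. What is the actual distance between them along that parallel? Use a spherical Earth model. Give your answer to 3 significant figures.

In the plate carrée (x = Rλ, y = Rφ), meridians are true-scale (h = 1) and parallels are stretched by k = sec φ.
Along the parallel at 66.5°, map distances are exaggerated by k = sec 66.5° = 2.508.
True distance = 1990 / 2.508 = 1990 × cos 66.5° ≈ 794 km.

794 km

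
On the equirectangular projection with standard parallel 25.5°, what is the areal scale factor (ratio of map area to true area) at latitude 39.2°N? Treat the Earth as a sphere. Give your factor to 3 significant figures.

1.16

With standard parallel φ₀ = 25.5°, the equirectangular projection gives x = Rλ cos φ₀, y = Rφ, so h = 1 and k = cos 25.5° / cos φ.
Areal scale = h·k = 1 × cos φ₀ / cos φ; at 39.2°, h = 1.000, k = 1.165, so h·k = 1.165.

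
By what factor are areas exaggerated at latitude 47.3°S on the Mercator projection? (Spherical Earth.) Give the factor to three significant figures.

Mercator is conformal, so the point scale is isotropic: h = k = sec φ = 1/cos φ.
Areal scale = k² = sec²φ = 1/cos²(47.3°) = 1/0.6782² = 2.174.

2.17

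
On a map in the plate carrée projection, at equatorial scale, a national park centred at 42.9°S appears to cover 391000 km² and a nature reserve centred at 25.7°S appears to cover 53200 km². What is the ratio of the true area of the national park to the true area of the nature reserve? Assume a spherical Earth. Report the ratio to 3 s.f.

5.97

On the plate carrée, areal scale = h·k = 1 × sec φ, so true area = apparent × cos φ.
True area of national park: 391000 × cos(42.9°) = 391000 × 0.7325 = 286400 km².
True area of nature reserve: 53200 × cos(25.7°) = 53200 × 0.9011 = 47940 km².
Ratio = 286400 / 47940 ≈ 5.97.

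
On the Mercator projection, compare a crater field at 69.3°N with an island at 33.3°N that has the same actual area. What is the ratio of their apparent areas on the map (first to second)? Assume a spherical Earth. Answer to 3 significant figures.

Mercator areal scale is sec²φ.
At 69.3°: sec²(69.3°) = 1/0.3535² = 8.004.
At 33.3°: sec²(33.3°) = 1/0.8358² = 1.431.
Ratio = 8.004/1.431 = cos²(33.3°)/cos²(69.3°) ≈ 5.59.

5.59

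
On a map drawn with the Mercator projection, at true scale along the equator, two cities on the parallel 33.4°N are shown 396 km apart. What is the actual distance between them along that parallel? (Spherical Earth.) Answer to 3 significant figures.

Mercator is conformal, so the point scale is isotropic: h = k = sec φ = 1/cos φ.
Along the parallel at 33.4°, map distances are exaggerated by k = sec 33.4° = 1.198.
True distance = 396 / 1.198 = 396 × cos 33.4° ≈ 331 km.

331 km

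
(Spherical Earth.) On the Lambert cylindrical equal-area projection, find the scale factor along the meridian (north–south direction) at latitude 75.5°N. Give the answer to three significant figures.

The Lambert cylindrical equal-area projection is the cylindrical equal-area projection with its standard parallel at the equator (φ₀ = 0). For cylindrical equal-area with standard parallel φ₀, h = cos φ / cos φ₀ and k = cos φ₀ / cos φ, so h·k = 1.
h = cos 75.5° / cos 0° = 0.2504/1.000 = 0.2504.

0.250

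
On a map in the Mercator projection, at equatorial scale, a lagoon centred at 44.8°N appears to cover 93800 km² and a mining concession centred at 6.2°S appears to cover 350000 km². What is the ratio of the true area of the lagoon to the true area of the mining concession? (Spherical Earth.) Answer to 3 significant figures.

0.137

On Mercator the areal scale is sec²φ, so true area = apparent × cos²φ.
True area of lagoon: 93800 × cos²(44.8°) = 93800 × 0.5035 = 47230 km².
True area of mining concession: 350000 × cos²(6.2°) = 350000 × 0.9883 = 345900 km².
Ratio = 47230 / 345900 ≈ 0.137.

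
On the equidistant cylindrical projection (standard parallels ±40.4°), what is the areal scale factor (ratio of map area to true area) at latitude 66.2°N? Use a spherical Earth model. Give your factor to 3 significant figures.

1.89

The equidistant cylindrical projection with φ₀ = 40.4° has h = 1 (meridians true) and k = cos φ₀ / cos φ along parallels.
Areal scale = h·k = 1 × cos φ₀ / cos φ; at 66.2°, h = 1.000, k = 1.887, so h·k = 1.887.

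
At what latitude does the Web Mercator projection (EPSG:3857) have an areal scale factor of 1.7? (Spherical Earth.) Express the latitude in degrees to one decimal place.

39.9°

Mercator areal scale is sec²φ.
sec²φ = 1.7  ⇒  cos²φ = 0.5882  ⇒  cos φ = 0.7670.
φ = arccos(0.7670) ≈ 39.9°.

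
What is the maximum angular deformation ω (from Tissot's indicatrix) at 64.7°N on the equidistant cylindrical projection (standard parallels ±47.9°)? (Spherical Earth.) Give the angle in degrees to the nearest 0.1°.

25.6°

The equidistant cylindrical projection with φ₀ = 47.9° has h = 1 (meridians true) and k = cos φ₀ / cos φ along parallels.
At 64.7°: h = 1.000, k = 1.569; principal scales a = 1.569, b = 1.000.
sin(ω/2) = (a − b)/(a + b) = 0.5688/2.569 = 0.2214, so ω = 2 arcsin(0.2214) ≈ 25.6°.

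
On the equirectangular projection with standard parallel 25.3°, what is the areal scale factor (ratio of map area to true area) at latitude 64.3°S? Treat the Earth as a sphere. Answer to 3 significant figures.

2.08

In the equirectangular projection with standard parallel φ₀ = 25.3° (x = Rλ cos φ₀, y = Rφ), meridians are true-scale (h = 1) and the parallel scale is k = cos φ₀ / cos φ.
Areal scale = h·k = 1 × cos φ₀ / cos φ; at 64.3°, h = 1.000, k = 2.085, so h·k = 2.085.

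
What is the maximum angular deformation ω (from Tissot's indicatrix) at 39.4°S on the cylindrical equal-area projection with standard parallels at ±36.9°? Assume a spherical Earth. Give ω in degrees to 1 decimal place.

A cylindrical equal-area projection with standard parallel φ₀ has meridian scale h = cos φ / cos φ₀ and parallel scale k = cos φ₀ / cos φ (so areas are preserved, h·k = 1).
At 39.4°: h = 0.9663, k = 1.035; principal scales a = 1.035, b = 0.9663.
sin(ω/2) = (a − b)/(a + b) = 0.06858/2.001 = 0.03427, so ω = 2 arcsin(0.03427) ≈ 3.9°.

3.9°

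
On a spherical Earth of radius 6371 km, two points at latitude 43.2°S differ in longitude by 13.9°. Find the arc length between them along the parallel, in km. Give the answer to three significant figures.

1130 km

Arc length along a parallel = R cos φ · Δλ (with Δλ in radians).
= 6371 × cos 43.2° × (13.9° × π/180) = 6371 × 0.7290 × 0.2426 ≈ 1130 km.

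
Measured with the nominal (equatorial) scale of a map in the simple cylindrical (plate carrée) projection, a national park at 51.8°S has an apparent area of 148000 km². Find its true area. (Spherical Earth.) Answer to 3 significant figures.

91500 km²

In the plate carrée (x = Rλ, y = Rφ), meridians are true-scale (h = 1) and parallels are stretched by k = sec φ.
Areal scale = h·k = 1 × sec φ; at 51.8°, h = 1.000, k = 1.617, so h·k = 1.617.
True area = apparent / (areal scale) = 148000 / 1.617 ≈ 91500 km².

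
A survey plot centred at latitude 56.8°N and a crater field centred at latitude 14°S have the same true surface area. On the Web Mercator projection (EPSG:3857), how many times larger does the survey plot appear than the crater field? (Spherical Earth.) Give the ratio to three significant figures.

On Mercator, area is exaggerated by sec²φ = 1/cos²φ.
At 56.8°: sec²(56.8°) = 1/0.5476² = 3.335.
At 14°: sec²(14°) = 1/0.9703² = 1.062.
Ratio = 3.335/1.062 = cos²(14°)/cos²(56.8°) ≈ 3.14.

3.14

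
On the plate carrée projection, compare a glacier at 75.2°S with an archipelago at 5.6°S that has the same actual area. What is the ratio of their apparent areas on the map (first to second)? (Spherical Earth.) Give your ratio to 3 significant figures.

3.90

For the equirectangular projection with φ₀ = 0 (plate carrée), h = 1 along meridians and k = sec φ along parallels.
Areal scale at 75.2°: h·k = 1.000 × 3.915 = 3.915.
Areal scale at 5.6°: h·k = 1.000 × 1.005 = 1.005.
Ratio = 3.915/1.005 ≈ 3.90.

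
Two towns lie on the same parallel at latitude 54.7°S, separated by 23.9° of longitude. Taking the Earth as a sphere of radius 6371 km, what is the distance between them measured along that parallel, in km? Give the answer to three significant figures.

1540 km

Arc length along a parallel = R cos φ · Δλ (with Δλ in radians).
= 6371 × cos 54.7° × (23.9° × π/180) = 6371 × 0.5779 × 0.4171 ≈ 1540 km.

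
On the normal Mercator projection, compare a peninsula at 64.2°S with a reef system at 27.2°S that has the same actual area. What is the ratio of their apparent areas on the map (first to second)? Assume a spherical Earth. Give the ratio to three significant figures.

Mercator is conformal with k = sec φ, so areal scale = k² = sec²φ.
At 64.2°: sec²(64.2°) = 1/0.4352² = 5.279.
At 27.2°: sec²(27.2°) = 1/0.8894² = 1.264.
Ratio = 5.279/1.264 = cos²(27.2°)/cos²(64.2°) ≈ 4.18.

4.18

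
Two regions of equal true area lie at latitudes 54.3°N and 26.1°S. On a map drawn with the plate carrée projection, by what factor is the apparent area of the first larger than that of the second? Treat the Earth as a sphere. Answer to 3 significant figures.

In the plate carrée (x = Rλ, y = Rφ), meridians are true-scale (h = 1) and parallels are stretched by k = sec φ.
Areal scale at 54.3°: h·k = 1.000 × 1.714 = 1.714.
Areal scale at 26.1°: h·k = 1.000 × 1.114 = 1.114.
Ratio = 1.714/1.114 ≈ 1.54.

1.54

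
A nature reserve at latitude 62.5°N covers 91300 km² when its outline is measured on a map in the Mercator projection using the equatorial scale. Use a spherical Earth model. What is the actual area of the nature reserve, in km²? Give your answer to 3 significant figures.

19500 km²

The Mercator projection is conformal; its linear scale factor is the same in every direction and equals sec φ = 1/cos φ.
Areal scale = k² = sec²φ = 1/cos²(62.5°) = 1/0.4617² = 4.690.
True area = apparent / (areal scale) = 91300 / 4.690 ≈ 19500 km².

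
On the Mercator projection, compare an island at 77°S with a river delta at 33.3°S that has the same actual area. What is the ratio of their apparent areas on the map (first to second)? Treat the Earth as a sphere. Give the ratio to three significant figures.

On Mercator, area is exaggerated by sec²φ = 1/cos²φ.
At 77°: sec²(77°) = 1/0.2250² = 19.76.
At 33.3°: sec²(33.3°) = 1/0.8358² = 1.431.
Ratio = 19.76/1.431 = cos²(33.3°)/cos²(77°) ≈ 13.8.

13.8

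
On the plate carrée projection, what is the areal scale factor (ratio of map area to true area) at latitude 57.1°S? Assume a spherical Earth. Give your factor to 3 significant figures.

1.84

Plate carrée maps x = Rλ, y = Rφ. The meridian scale is h = 1 and the parallel scale is k = 1/cos φ = sec φ.
Areal scale = h·k = 1 × sec φ; at 57.1°, h = 1.000, k = 1.841, so h·k = 1.841.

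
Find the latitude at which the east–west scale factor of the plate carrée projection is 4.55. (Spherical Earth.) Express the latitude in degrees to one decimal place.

Plate carrée: h = 1, k = sec φ along parallels.
sec φ = 4.55  ⇒  cos φ = 0.2198  ⇒  φ ≈ 77.3°.

77.3°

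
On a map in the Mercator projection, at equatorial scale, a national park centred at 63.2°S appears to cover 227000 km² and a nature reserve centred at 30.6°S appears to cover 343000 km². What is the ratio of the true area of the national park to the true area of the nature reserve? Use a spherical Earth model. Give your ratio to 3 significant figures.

0.182

Since Mercator area scale is 1/cos²φ, the true area equals the apparent area multiplied by cos²φ.
True area of national park: 227000 × cos²(63.2°) = 227000 × 0.2033 = 46150 km².
True area of nature reserve: 343000 × cos²(30.6°) = 343000 × 0.7409 = 254100 km².
Ratio = 46150 / 254100 ≈ 0.182.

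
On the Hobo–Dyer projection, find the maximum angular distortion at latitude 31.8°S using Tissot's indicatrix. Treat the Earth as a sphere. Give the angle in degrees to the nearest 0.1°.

The Hobo–Dyer projection is cylindrical equal-area with φ₀ = 37.5°. Cylindrical equal-area (φ₀ = 37.5°): h = cos φ / cos 37.5° along meridians, k = cos 37.5° / cos φ along parallels; h·k = 1.
At 31.8°: h = 1.071, k = 0.9335; principal scales a = 1.071, b = 0.9335.
sin(ω/2) = (a − b)/(a + b) = 0.1378/2.005 = 0.06873, so ω = 2 arcsin(0.06873) ≈ 7.9°.

7.9°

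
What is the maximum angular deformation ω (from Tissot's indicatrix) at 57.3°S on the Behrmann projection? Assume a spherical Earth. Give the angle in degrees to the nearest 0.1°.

The Behrmann projection is cylindrical equal-area with φ₀ = 30°. Cylindrical equal-area (φ₀ = 30°): h = cos φ / cos 30° along meridians, k = cos 30° / cos φ along parallels; h·k = 1.
At 57.3°: h = 0.6238, k = 1.603; principal scales a = 1.603, b = 0.6238.
sin(ω/2) = (a − b)/(a + b) = 0.9792/2.227 = 0.4397, so ω = 2 arcsin(0.4397) ≈ 52.2°.

52.2°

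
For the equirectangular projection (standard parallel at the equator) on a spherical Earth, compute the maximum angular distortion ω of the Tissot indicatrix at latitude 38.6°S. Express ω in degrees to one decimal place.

In the plate carrée (x = Rλ, y = Rφ), meridians are true-scale (h = 1) and parallels are stretched by k = sec φ.
At 38.6°: h = 1.000, k = 1.280; principal scales a = 1.280, b = 1.000.
sin(ω/2) = (a − b)/(a + b) = 0.2796/2.280 = 0.1226, so ω = 2 arcsin(0.1226) ≈ 14.1°.

14.1°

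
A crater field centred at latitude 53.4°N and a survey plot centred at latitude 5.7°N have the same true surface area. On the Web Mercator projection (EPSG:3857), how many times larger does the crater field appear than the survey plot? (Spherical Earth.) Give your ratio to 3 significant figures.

Mercator areal scale is sec²φ.
At 53.4°: sec²(53.4°) = 1/0.5962² = 2.813.
At 5.7°: sec²(5.7°) = 1/0.9951² = 1.010.
Ratio = 2.813/1.010 = cos²(5.7°)/cos²(53.4°) ≈ 2.79.

2.79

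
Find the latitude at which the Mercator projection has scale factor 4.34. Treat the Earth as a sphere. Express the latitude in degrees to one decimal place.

Mercator scale is k = sec φ = 1/cos φ.
1/cos φ = 4.34  ⇒  cos φ = 0.2304  ⇒  φ = arccos(0.2304) ≈ 76.7°.

76.7°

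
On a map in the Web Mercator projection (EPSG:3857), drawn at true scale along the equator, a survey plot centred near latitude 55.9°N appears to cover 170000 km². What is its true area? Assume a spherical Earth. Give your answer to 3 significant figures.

For Mercator, h = k = sec φ (a conformal cylindrical projection has a single point scale, 1/cos φ).
Areal scale = k² = sec²φ = 1/cos²(55.9°) = 1/0.5606² = 3.182.
True area = apparent / (areal scale) = 170000 / 3.182 ≈ 53400 km².

53400 km²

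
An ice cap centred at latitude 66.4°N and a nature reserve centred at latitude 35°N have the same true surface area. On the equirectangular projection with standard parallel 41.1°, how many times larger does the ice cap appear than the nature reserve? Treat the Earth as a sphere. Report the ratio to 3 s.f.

The equidistant cylindrical projection with φ₀ = 41.1° has h = 1 (meridians true) and k = cos φ₀ / cos φ along parallels.
Areal scale at 66.4°: h·k = 1.000 × 1.882 = 1.882.
Areal scale at 35°: h·k = 1.000 × 0.9199 = 0.9199.
Ratio = 1.882/0.9199 ≈ 2.05.

2.05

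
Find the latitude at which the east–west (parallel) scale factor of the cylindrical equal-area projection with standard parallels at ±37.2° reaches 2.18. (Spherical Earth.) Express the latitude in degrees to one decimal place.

68.6°

For cylindrical equal-area with standard parallel φ₀, h = cos φ / cos φ₀ and k = cos φ₀ / cos φ, so h·k = 1.
k = cos φ₀ / cos φ = 2.18  ⇒  cos φ = cos 37.2° / 2.18 = 0.3654.
φ = arccos(0.3654) ≈ 68.6°.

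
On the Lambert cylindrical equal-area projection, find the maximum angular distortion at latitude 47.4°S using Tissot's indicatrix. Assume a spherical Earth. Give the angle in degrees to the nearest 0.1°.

43.6°

The Lambert cylindrical equal-area projection is the cylindrical equal-area projection with its standard parallel at the equator (φ₀ = 0). Cylindrical equal-area (φ₀ = 0°): h = cos φ / cos 0° along meridians, k = cos 0° / cos φ along parallels; h·k = 1.
At 47.4°: h = 0.6769, k = 1.477; principal scales a = 1.477, b = 0.6769.
sin(ω/2) = (a − b)/(a + b) = 0.8005/2.154 = 0.3716, so ω = 2 arcsin(0.3716) ≈ 43.6°.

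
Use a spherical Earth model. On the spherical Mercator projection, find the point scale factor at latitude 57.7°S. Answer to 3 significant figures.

For Mercator, h = k = sec φ (a conformal cylindrical projection has a single point scale, 1/cos φ).
k = 1/cos 57.7° = 1/0.5344 = 1.871.

1.87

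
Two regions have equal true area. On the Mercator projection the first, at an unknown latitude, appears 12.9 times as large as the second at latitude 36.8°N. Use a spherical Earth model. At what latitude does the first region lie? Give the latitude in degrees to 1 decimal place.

77.1°

Mercator areal scale is sec²φ, so apparent-area ratio = sec²φ₁ / sec²φ₂ = cos²φ₂ / cos²φ₁.
cos²φ₂ / cos²φ₁ = 12.9  ⇒  cos φ₁ = cos 36.8° / √12.9 = 0.8007/3.592 = 0.2229.
φ₁ = arccos(0.2229) ≈ 77.1°.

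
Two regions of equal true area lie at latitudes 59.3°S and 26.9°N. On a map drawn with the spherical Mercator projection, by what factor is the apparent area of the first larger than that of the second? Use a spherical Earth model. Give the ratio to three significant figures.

Mercator is conformal with k = sec φ, so areal scale = k² = sec²φ.
At 59.3°: sec²(59.3°) = 1/0.5105² = 3.837.
At 26.9°: sec²(26.9°) = 1/0.8918² = 1.257.
Ratio = 3.837/1.257 = cos²(26.9°)/cos²(59.3°) ≈ 3.05.

3.05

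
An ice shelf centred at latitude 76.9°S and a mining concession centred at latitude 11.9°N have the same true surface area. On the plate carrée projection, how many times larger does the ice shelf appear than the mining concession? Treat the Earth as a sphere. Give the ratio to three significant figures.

In the plate carrée (x = Rλ, y = Rφ), meridians are true-scale (h = 1) and parallels are stretched by k = sec φ.
Areal scale at 76.9°: h·k = 1.000 × 4.412 = 4.412.
Areal scale at 11.9°: h·k = 1.000 × 1.022 = 1.022.
Ratio = 4.412/1.022 ≈ 4.32.

4.32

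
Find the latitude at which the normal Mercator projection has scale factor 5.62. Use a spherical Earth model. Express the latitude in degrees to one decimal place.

79.8°

Mercator scale is k = sec φ = 1/cos φ.
1/cos φ = 5.62  ⇒  cos φ = 0.1779  ⇒  φ = arccos(0.1779) ≈ 79.8°.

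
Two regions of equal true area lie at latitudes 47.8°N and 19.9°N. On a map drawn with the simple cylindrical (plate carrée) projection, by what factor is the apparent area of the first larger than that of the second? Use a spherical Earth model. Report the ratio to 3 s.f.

Plate carrée maps x = Rλ, y = Rφ. The meridian scale is h = 1 and the parallel scale is k = 1/cos φ = sec φ.
Areal scale at 47.8°: h·k = 1.000 × 1.489 = 1.489.
Areal scale at 19.9°: h·k = 1.000 × 1.064 = 1.064.
Ratio = 1.489/1.064 ≈ 1.40.

1.40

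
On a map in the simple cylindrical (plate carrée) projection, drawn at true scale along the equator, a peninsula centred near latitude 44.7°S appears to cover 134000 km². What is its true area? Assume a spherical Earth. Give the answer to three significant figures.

95200 km²

Plate carrée maps x = Rλ, y = Rφ. The meridian scale is h = 1 and the parallel scale is k = 1/cos φ = sec φ.
Areal scale = h·k = 1 × sec φ; at 44.7°, h = 1.000, k = 1.407, so h·k = 1.407.
True area = apparent / (areal scale) = 134000 / 1.407 ≈ 95200 km².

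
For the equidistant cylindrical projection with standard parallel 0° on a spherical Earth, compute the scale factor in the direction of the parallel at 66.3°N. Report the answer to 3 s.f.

2.49

Plate carrée maps x = Rλ, y = Rφ. The meridian scale is h = 1 and the parallel scale is k = 1/cos φ = sec φ.
k = 1/cos 66.3° = 1/0.4019 = 2.488.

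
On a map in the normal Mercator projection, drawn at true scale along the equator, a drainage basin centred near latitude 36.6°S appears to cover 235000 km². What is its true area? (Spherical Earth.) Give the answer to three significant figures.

For Mercator, h = k = sec φ (a conformal cylindrical projection has a single point scale, 1/cos φ).
Areal scale = k² = sec²φ = 1/cos²(36.6°) = 1/0.8028² = 1.552.
True area = apparent / (areal scale) = 235000 / 1.552 ≈ 151000 km².

151000 km²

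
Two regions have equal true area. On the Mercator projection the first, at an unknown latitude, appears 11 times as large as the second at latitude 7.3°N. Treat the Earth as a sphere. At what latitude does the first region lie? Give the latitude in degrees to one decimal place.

72.6°

For equal true areas on Mercator, apparent areas scale as sec²φ, so the ratio is cos²φ₂ / cos²φ₁.
cos²φ₂ / cos²φ₁ = 11  ⇒  cos φ₁ = cos 7.3° / √11 = 0.9919/3.317 = 0.2991.
φ₁ = arccos(0.2991) ≈ 72.6°.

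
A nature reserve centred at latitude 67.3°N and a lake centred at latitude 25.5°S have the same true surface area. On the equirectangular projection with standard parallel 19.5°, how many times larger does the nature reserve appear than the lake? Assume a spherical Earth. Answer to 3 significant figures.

In the equirectangular projection with standard parallel φ₀ = 19.5° (x = Rλ cos φ₀, y = Rφ), meridians are true-scale (h = 1) and the parallel scale is k = cos φ₀ / cos φ.
Areal scale at 67.3°: h·k = 1.000 × 2.443 = 2.443.
Areal scale at 25.5°: h·k = 1.000 × 1.044 = 1.044.
Ratio = 2.443/1.044 ≈ 2.34.

2.34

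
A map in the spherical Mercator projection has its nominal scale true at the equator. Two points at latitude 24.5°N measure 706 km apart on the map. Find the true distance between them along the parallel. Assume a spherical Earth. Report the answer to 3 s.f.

642 km

Mercator is conformal, so the point scale is isotropic: h = k = sec φ = 1/cos φ.
Along the parallel at 24.5°, map distances are exaggerated by k = sec 24.5° = 1.099.
True distance = 706 / 1.099 = 706 × cos 24.5° ≈ 642 km.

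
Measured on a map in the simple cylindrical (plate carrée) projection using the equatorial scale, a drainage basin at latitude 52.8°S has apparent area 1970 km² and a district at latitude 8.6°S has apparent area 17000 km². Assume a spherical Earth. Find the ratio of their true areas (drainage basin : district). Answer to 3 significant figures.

0.0709

Plate carrée has h = 1 and k = sec φ, giving areal scale sec φ; true area = (apparent area) · cos φ.
True area of drainage basin: 1970 × cos(52.8°) = 1970 × 0.6046 = 1191 km².
True area of district: 17000 × cos(8.6°) = 17000 × 0.9888 = 16810 km².
Ratio = 1191 / 16810 ≈ 0.0709.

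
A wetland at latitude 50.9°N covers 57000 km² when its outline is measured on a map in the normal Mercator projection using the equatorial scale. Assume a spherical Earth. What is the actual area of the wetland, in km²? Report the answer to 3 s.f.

22700 km²

Mercator is conformal, so the point scale is isotropic: h = k = sec φ = 1/cos φ.
Areal scale = k² = sec²φ = 1/cos²(50.9°) = 1/0.6307² = 2.514.
True area = apparent / (areal scale) = 57000 / 2.514 ≈ 22700 km².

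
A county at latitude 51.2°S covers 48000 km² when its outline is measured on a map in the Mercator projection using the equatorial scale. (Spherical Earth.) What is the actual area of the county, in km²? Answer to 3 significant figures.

For Mercator, h = k = sec φ (a conformal cylindrical projection has a single point scale, 1/cos φ).
Areal scale = k² = sec²φ = 1/cos²(51.2°) = 1/0.6266² = 2.547.
True area = apparent / (areal scale) = 48000 / 2.547 ≈ 18800 km².

18800 km²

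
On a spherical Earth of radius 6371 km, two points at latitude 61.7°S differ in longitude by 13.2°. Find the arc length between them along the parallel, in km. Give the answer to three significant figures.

696 km

Arc length along a parallel = R cos φ · Δλ (with Δλ in radians).
= 6371 × cos 61.7° × (13.2° × π/180) = 6371 × 0.4741 × 0.2304 ≈ 696 km.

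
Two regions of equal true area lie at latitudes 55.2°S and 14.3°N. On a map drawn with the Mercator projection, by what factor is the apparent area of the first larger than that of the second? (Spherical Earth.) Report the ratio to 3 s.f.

On Mercator, area is exaggerated by sec²φ = 1/cos²φ.
At 55.2°: sec²(55.2°) = 1/0.5707² = 3.070.
At 14.3°: sec²(14.3°) = 1/0.9690² = 1.065.
Ratio = 3.070/1.065 = cos²(14.3°)/cos²(55.2°) ≈ 2.88.

2.88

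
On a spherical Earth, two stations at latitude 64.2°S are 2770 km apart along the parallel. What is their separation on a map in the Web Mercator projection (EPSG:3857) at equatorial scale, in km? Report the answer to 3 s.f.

For Mercator, h = k = sec φ (a conformal cylindrical projection has a single point scale, 1/cos φ).
Along the parallel, k = sec 64.2° = 1/0.4352 = 2.298.
Map distance = 2770 × 2.298 ≈ 6360 km.

6360 km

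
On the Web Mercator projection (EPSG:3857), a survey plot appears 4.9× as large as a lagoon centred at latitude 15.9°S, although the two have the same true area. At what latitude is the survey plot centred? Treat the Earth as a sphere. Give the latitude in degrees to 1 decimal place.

64.2°

On Mercator, (apparent₁)/(apparent₂) = sec²φ₁ / sec²φ₂ when true areas are equal.
cos²φ₂ / cos²φ₁ = 4.9  ⇒  cos φ₁ = cos 15.9° / √4.9 = 0.9617/2.214 = 0.4345.
φ₁ = arccos(0.4345) ≈ 64.2°.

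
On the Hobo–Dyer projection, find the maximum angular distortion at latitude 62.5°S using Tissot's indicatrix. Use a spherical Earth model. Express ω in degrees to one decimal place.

59.2°

Hobo–Dyer is a cylindrical equal-area projection with standard parallels at ±37.5°. A cylindrical equal-area projection with standard parallel φ₀ has meridian scale h = cos φ / cos φ₀ and parallel scale k = cos φ₀ / cos φ (so areas are preserved, h·k = 1).
At 62.5°: h = 0.5820, k = 1.718; principal scales a = 1.718, b = 0.5820.
sin(ω/2) = (a − b)/(a + b) = 1.136/2.300 = 0.4939, so ω = 2 arcsin(0.4939) ≈ 59.2°.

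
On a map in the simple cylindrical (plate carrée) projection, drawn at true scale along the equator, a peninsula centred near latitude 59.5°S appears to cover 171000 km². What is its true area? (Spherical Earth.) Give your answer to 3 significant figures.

Plate carrée maps x = Rλ, y = Rφ. The meridian scale is h = 1 and the parallel scale is k = 1/cos φ = sec φ.
Areal scale = h·k = 1 × sec φ; at 59.5°, h = 1.000, k = 1.970, so h·k = 1.970.
True area = apparent / (areal scale) = 171000 / 1.970 ≈ 86800 km².

86800 km²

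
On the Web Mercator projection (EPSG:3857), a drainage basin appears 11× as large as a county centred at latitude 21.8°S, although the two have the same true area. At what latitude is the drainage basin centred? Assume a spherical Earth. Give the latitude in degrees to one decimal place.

73.7°

Mercator areal scale is sec²φ, so apparent-area ratio = sec²φ₁ / sec²φ₂ = cos²φ₂ / cos²φ₁.
cos²φ₂ / cos²φ₁ = 11  ⇒  cos φ₁ = cos 21.8° / √11 = 0.9285/3.317 = 0.2799.
φ₁ = arccos(0.2799) ≈ 73.7°.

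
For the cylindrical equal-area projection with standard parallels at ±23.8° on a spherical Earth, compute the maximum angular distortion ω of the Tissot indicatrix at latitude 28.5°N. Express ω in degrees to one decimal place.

A cylindrical equal-area projection with standard parallel φ₀ has meridian scale h = cos φ / cos φ₀ and parallel scale k = cos φ₀ / cos φ (so areas are preserved, h·k = 1).
At 28.5°: h = 0.9605, k = 1.041; principal scales a = 1.041, b = 0.9605.
sin(ω/2) = (a − b)/(a + b) = 0.08063/2.002 = 0.04028, so ω = 2 arcsin(0.04028) ≈ 4.6°.

4.6°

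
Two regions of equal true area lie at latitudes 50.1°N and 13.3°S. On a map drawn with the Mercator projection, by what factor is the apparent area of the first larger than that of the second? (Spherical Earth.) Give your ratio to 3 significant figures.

Mercator is conformal with k = sec φ, so areal scale = k² = sec²φ.
At 50.1°: sec²(50.1°) = 1/0.6414² = 2.430.
At 13.3°: sec²(13.3°) = 1/0.9732² = 1.056.
Ratio = 2.430/1.056 = cos²(13.3°)/cos²(50.1°) ≈ 2.30.

2.30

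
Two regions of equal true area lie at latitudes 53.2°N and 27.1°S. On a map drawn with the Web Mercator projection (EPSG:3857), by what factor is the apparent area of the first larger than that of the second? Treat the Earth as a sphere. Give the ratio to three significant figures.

2.21

Mercator areal scale is sec²φ.
At 53.2°: sec²(53.2°) = 1/0.5990² = 2.787.
At 27.1°: sec²(27.1°) = 1/0.8902² = 1.262.
Ratio = 2.787/1.262 = cos²(27.1°)/cos²(53.2°) ≈ 2.21.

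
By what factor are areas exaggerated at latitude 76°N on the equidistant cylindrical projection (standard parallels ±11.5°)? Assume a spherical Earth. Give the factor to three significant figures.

With standard parallel φ₀ = 11.5°, the equirectangular projection gives x = Rλ cos φ₀, y = Rφ, so h = 1 and k = cos 11.5° / cos φ.
Areal scale = h·k = 1 × cos φ₀ / cos φ; at 76°, h = 1.000, k = 4.051, so h·k = 4.051.

4.05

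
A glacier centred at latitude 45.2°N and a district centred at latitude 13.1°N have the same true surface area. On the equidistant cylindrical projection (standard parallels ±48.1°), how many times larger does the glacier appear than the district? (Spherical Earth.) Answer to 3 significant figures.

1.38

The equidistant cylindrical projection with φ₀ = 48.1° has h = 1 (meridians true) and k = cos φ₀ / cos φ along parallels.
Areal scale at 45.2°: h·k = 1.000 × 0.9478 = 0.9478.
Areal scale at 13.1°: h·k = 1.000 × 0.6857 = 0.6857.
Ratio = 0.9478/0.6857 ≈ 1.38.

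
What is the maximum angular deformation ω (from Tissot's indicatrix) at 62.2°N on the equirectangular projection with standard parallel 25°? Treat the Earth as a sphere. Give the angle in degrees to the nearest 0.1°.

37.4°

The equidistant cylindrical projection with φ₀ = 25° has h = 1 (meridians true) and k = cos φ₀ / cos φ along parallels.
At 62.2°: h = 1.000, k = 1.943; principal scales a = 1.943, b = 1.000.
sin(ω/2) = (a − b)/(a + b) = 0.9433/2.943 = 0.3205, so ω = 2 arcsin(0.3205) ≈ 37.4°.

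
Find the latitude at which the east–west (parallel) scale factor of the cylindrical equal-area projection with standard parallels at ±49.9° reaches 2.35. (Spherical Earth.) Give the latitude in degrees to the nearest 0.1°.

Cylindrical equal-area (φ₀ = 49.9°): h = cos φ / cos 49.9° along meridians, k = cos 49.9° / cos φ along parallels; h·k = 1.
k = cos φ₀ / cos φ = 2.35  ⇒  cos φ = cos 49.9° / 2.35 = 0.2741.
φ = arccos(0.2741) ≈ 74.1°.

74.1°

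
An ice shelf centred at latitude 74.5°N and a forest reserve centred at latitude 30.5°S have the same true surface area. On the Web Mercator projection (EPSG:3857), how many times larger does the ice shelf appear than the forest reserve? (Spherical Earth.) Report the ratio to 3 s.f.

On Mercator, area is exaggerated by sec²φ = 1/cos²φ.
At 74.5°: sec²(74.5°) = 1/0.2672² = 14.00.
At 30.5°: sec²(30.5°) = 1/0.8616² = 1.347.
Ratio = 14.00/1.347 = cos²(30.5°)/cos²(74.5°) ≈ 10.4.

10.4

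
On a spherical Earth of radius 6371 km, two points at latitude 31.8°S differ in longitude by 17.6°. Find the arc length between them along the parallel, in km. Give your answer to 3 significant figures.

1660 km

Arc length along a parallel = R cos φ · Δλ (with Δλ in radians).
= 6371 × cos 31.8° × (17.6° × π/180) = 6371 × 0.8499 × 0.3072 ≈ 1660 km.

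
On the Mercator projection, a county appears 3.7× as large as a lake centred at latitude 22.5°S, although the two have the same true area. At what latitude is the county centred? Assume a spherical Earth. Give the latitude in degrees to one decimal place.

61.3°

Mercator areal scale is sec²φ, so apparent-area ratio = sec²φ₁ / sec²φ₂ = cos²φ₂ / cos²φ₁.
cos²φ₂ / cos²φ₁ = 3.7  ⇒  cos φ₁ = cos 22.5° / √3.7 = 0.9239/1.924 = 0.4803.
φ₁ = arccos(0.4803) ≈ 61.3°.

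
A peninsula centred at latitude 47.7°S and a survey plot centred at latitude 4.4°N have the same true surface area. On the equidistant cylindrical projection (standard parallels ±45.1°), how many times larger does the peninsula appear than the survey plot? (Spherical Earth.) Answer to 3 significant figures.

In the equirectangular projection with standard parallel φ₀ = 45.1° (x = Rλ cos φ₀, y = Rφ), meridians are true-scale (h = 1) and the parallel scale is k = cos φ₀ / cos φ.
Areal scale at 47.7°: h·k = 1.000 × 1.049 = 1.049.
Areal scale at 4.4°: h·k = 1.000 × 0.7080 = 0.7080.
Ratio = 1.049/0.7080 ≈ 1.48.

1.48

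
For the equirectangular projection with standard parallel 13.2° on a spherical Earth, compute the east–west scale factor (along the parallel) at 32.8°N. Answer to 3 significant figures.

1.16

The equidistant cylindrical projection with φ₀ = 13.2° has h = 1 (meridians true) and k = cos φ₀ / cos φ along parallels.
k = cos 13.2° / cos 32.8° = 0.9736/0.8406 = 1.158.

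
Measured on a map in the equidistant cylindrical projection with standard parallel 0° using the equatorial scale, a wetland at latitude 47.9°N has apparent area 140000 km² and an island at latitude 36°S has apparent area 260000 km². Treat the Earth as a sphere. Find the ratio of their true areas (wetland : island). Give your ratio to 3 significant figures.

Plate carrée has h = 1 and k = sec φ, giving areal scale sec φ; true area = (apparent area) · cos φ.
True area of wetland: 140000 × cos(47.9°) = 140000 × 0.6704 = 93860 km².
True area of island: 260000 × cos(36°) = 260000 × 0.8090 = 210300 km².
Ratio = 93860 / 210300 ≈ 0.446.

0.446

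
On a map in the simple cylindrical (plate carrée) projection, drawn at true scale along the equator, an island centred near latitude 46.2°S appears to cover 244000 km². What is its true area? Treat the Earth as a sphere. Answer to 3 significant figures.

In the plate carrée (x = Rλ, y = Rφ), meridians are true-scale (h = 1) and parallels are stretched by k = sec φ.
Areal scale = h·k = 1 × sec φ; at 46.2°, h = 1.000, k = 1.445, so h·k = 1.445.
True area = apparent / (areal scale) = 244000 / 1.445 ≈ 169000 km².

169000 km²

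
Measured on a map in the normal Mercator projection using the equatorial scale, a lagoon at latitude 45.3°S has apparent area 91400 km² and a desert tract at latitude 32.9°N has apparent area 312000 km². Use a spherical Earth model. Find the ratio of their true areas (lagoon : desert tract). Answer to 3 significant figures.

0.206

On Mercator the areal scale is sec²φ, so true area = apparent × cos²φ.
True area of lagoon: 91400 × cos²(45.3°) = 91400 × 0.4948 = 45220 km².
True area of desert tract: 312000 × cos²(32.9°) = 312000 × 0.7050 = 219900 km².
Ratio = 45220 / 219900 ≈ 0.206.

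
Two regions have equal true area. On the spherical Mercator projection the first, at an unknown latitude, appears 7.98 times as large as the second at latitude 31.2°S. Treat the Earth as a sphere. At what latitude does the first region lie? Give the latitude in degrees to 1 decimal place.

On Mercator, (apparent₁)/(apparent₂) = sec²φ₁ / sec²φ₂ when true areas are equal.
cos²φ₂ / cos²φ₁ = 7.98  ⇒  cos φ₁ = cos 31.2° / √7.98 = 0.8554/2.825 = 0.3028.
φ₁ = arccos(0.3028) ≈ 72.4°.

72.4°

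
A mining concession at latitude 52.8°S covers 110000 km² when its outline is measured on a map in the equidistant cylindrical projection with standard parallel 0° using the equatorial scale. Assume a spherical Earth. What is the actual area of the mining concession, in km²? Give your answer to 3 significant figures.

66500 km²

In the plate carrée (x = Rλ, y = Rφ), meridians are true-scale (h = 1) and parallels are stretched by k = sec φ.
Areal scale = h·k = 1 × sec φ; at 52.8°, h = 1.000, k = 1.654, so h·k = 1.654.
True area = apparent / (areal scale) = 110000 / 1.654 ≈ 66500 km².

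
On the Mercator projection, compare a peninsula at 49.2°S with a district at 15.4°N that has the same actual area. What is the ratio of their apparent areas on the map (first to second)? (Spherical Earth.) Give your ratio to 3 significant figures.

On Mercator, area is exaggerated by sec²φ = 1/cos²φ.
At 49.2°: sec²(49.2°) = 1/0.6534² = 2.342.
At 15.4°: sec²(15.4°) = 1/0.9641² = 1.076.
Ratio = 2.342/1.076 = cos²(15.4°)/cos²(49.2°) ≈ 2.18.

2.18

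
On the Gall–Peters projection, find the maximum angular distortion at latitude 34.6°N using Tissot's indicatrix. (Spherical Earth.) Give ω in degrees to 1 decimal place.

Gall–Peters is a cylindrical equal-area projection with standard parallels at ±45°. A cylindrical equal-area projection with standard parallel φ₀ has meridian scale h = cos φ / cos φ₀ and parallel scale k = cos φ₀ / cos φ (so areas are preserved, h·k = 1).
At 34.6°: h = 1.164, k = 0.8590; principal scales a = 1.164, b = 0.8590.
sin(ω/2) = (a − b)/(a + b) = 0.3051/2.023 = 0.1508, so ω = 2 arcsin(0.1508) ≈ 17.3°.

17.3°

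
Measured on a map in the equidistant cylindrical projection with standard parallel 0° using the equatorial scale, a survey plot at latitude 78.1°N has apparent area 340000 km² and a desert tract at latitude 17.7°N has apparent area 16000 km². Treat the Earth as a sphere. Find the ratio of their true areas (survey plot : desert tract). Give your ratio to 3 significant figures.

On the plate carrée, areal scale = h·k = 1 × sec φ, so true area = apparent × cos φ.
True area of survey plot: 340000 × cos(78.1°) = 340000 × 0.2062 = 70110 km².
True area of desert tract: 16000 × cos(17.7°) = 16000 × 0.9527 = 15240 km².
Ratio = 70110 / 15240 ≈ 4.60.

4.60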